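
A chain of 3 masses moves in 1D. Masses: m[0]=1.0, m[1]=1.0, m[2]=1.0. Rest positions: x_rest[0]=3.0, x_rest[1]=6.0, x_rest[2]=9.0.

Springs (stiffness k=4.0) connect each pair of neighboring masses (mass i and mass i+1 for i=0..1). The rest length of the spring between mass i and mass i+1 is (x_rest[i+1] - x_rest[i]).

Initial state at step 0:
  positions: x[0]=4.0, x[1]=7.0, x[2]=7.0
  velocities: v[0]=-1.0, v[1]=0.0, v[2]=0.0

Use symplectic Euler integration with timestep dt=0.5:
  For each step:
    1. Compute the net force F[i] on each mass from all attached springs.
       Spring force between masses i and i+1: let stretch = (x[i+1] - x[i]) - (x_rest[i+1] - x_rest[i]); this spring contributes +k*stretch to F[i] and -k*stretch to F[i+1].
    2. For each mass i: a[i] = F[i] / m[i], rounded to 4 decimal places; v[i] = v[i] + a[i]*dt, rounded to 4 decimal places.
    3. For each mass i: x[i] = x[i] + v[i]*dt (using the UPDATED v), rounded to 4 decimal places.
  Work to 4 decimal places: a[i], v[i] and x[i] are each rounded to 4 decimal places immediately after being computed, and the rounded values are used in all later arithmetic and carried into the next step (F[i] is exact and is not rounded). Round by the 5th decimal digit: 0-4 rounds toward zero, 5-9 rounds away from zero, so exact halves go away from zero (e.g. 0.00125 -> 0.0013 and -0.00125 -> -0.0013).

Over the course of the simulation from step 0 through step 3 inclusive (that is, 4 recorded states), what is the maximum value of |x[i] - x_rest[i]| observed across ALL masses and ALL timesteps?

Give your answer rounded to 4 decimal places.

Step 0: x=[4.0000 7.0000 7.0000] v=[-1.0000 0.0000 0.0000]
Step 1: x=[3.5000 4.0000 10.0000] v=[-1.0000 -6.0000 6.0000]
Step 2: x=[0.5000 6.5000 10.0000] v=[-6.0000 5.0000 0.0000]
Step 3: x=[0.5000 6.5000 9.5000] v=[0.0000 0.0000 -1.0000]
Max displacement = 2.5000

Answer: 2.5000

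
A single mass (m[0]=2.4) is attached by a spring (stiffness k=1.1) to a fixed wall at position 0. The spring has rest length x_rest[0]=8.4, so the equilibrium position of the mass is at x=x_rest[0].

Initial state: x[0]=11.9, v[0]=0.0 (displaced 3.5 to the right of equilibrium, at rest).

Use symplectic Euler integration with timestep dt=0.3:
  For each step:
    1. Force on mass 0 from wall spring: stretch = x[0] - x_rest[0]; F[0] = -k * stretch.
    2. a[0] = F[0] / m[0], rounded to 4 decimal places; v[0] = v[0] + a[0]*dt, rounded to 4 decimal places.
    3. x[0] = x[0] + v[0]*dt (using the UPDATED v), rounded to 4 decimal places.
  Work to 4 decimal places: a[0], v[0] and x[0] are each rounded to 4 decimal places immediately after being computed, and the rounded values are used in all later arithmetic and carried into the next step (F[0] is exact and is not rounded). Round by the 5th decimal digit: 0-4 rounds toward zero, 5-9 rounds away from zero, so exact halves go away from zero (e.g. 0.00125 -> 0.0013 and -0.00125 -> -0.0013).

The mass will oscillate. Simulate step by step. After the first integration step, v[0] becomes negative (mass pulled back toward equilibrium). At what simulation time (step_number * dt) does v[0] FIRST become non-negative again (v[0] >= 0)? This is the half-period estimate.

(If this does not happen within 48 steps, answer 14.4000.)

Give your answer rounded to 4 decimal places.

Answer: 4.8000

Derivation:
Step 0: x=[11.9000] v=[0.0000]
Step 1: x=[11.7556] v=[-0.4813]
Step 2: x=[11.4728] v=[-0.9427]
Step 3: x=[11.0632] v=[-1.3652]
Step 4: x=[10.5438] v=[-1.7314]
Step 5: x=[9.9359] v=[-2.0262]
Step 6: x=[9.2647] v=[-2.2374]
Step 7: x=[8.5578] v=[-2.3563]
Step 8: x=[7.8444] v=[-2.3780]
Step 9: x=[7.1539] v=[-2.3016]
Step 10: x=[6.5148] v=[-2.1303]
Step 11: x=[5.9535] v=[-1.8711]
Step 12: x=[5.4931] v=[-1.5347]
Step 13: x=[5.1526] v=[-1.1350]
Step 14: x=[4.9461] v=[-0.6885]
Step 15: x=[4.8820] v=[-0.2136]
Step 16: x=[4.9630] v=[0.2701]
First v>=0 after going negative at step 16, time=4.8000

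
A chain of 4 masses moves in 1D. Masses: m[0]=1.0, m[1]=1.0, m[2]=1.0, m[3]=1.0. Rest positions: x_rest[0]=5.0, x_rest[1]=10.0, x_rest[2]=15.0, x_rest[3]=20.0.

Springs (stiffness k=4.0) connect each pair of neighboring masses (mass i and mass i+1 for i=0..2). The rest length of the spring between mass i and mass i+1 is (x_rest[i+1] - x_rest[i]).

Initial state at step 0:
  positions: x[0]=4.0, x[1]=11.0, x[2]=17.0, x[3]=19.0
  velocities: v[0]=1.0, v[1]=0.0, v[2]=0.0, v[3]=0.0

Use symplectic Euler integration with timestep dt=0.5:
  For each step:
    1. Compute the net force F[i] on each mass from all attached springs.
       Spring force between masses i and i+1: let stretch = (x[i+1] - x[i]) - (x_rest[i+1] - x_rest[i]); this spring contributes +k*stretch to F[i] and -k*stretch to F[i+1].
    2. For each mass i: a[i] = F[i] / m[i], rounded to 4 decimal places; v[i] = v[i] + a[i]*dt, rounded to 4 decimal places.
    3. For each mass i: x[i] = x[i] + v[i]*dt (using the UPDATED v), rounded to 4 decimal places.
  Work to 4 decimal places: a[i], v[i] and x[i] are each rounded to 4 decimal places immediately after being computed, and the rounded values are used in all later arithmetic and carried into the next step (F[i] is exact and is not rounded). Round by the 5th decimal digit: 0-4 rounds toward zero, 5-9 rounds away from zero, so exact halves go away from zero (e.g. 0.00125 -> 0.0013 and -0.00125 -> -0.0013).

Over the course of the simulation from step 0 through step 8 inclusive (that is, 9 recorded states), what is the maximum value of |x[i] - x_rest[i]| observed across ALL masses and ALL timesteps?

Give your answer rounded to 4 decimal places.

Answer: 3.0000

Derivation:
Step 0: x=[4.0000 11.0000 17.0000 19.0000] v=[1.0000 0.0000 0.0000 0.0000]
Step 1: x=[6.5000 10.0000 13.0000 22.0000] v=[5.0000 -2.0000 -8.0000 6.0000]
Step 2: x=[7.5000 8.5000 15.0000 21.0000] v=[2.0000 -3.0000 4.0000 -2.0000]
Step 3: x=[4.5000 12.5000 16.5000 19.0000] v=[-6.0000 8.0000 3.0000 -4.0000]
Step 4: x=[4.5000 12.5000 16.5000 19.5000] v=[0.0000 0.0000 0.0000 1.0000]
Step 5: x=[7.5000 8.5000 15.5000 22.0000] v=[6.0000 -8.0000 -2.0000 5.0000]
Step 6: x=[6.5000 10.5000 14.0000 23.0000] v=[-2.0000 4.0000 -3.0000 2.0000]
Step 7: x=[4.5000 12.0000 18.0000 20.0000] v=[-4.0000 3.0000 8.0000 -6.0000]
Step 8: x=[5.0000 12.0000 18.0000 20.0000] v=[1.0000 0.0000 0.0000 0.0000]
Max displacement = 3.0000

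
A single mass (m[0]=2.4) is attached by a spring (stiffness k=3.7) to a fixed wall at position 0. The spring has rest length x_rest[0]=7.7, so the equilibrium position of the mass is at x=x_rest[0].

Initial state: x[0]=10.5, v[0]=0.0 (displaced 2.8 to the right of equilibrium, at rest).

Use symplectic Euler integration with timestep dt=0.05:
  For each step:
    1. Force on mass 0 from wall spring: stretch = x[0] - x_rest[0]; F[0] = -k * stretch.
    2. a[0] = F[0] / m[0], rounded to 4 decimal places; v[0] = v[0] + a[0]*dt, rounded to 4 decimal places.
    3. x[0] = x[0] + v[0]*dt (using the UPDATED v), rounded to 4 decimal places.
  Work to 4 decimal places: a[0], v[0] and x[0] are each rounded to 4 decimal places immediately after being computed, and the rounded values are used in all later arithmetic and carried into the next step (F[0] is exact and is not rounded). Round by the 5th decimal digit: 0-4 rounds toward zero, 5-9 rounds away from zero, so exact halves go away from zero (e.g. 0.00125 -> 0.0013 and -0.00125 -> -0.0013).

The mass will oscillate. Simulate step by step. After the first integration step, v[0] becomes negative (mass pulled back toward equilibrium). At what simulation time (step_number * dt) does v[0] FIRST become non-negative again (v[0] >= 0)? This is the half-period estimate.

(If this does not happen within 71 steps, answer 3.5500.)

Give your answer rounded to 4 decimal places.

Answer: 2.5500

Derivation:
Step 0: x=[10.5000] v=[0.0000]
Step 1: x=[10.4892] v=[-0.2158]
Step 2: x=[10.4677] v=[-0.4308]
Step 3: x=[10.4355] v=[-0.6441]
Step 4: x=[10.3928] v=[-0.8550]
Step 5: x=[10.3397] v=[-1.0626]
Step 6: x=[10.2764] v=[-1.2661]
Step 7: x=[10.2032] v=[-1.4647]
Step 8: x=[10.1203] v=[-1.6577]
Step 9: x=[10.0281] v=[-1.8443]
Step 10: x=[9.9269] v=[-2.0238]
Step 11: x=[9.8171] v=[-2.1955]
Step 12: x=[9.6992] v=[-2.3587]
Step 13: x=[9.5736] v=[-2.5128]
Step 14: x=[9.4407] v=[-2.6572]
Step 15: x=[9.3011] v=[-2.7914]
Step 16: x=[9.1554] v=[-2.9148]
Step 17: x=[9.0041] v=[-3.0270]
Step 18: x=[8.8477] v=[-3.1275]
Step 19: x=[8.6869] v=[-3.2160]
Step 20: x=[8.5223] v=[-3.2921]
Step 21: x=[8.3545] v=[-3.3555]
Step 22: x=[8.1842] v=[-3.4060]
Step 23: x=[8.0120] v=[-3.4433]
Step 24: x=[7.8386] v=[-3.4674]
Step 25: x=[7.6647] v=[-3.4781]
Step 26: x=[7.4909] v=[-3.4754]
Step 27: x=[7.3179] v=[-3.4593]
Step 28: x=[7.1464] v=[-3.4298]
Step 29: x=[6.9770] v=[-3.3871]
Step 30: x=[6.8104] v=[-3.3314]
Step 31: x=[6.6473] v=[-3.2628]
Step 32: x=[6.4882] v=[-3.1817]
Step 33: x=[6.3338] v=[-3.0883]
Step 34: x=[6.1847] v=[-2.9830]
Step 35: x=[6.0414] v=[-2.8662]
Step 36: x=[5.9045] v=[-2.7384]
Step 37: x=[5.7745] v=[-2.6000]
Step 38: x=[5.6519] v=[-2.4516]
Step 39: x=[5.5372] v=[-2.2937]
Step 40: x=[5.4309] v=[-2.1270]
Step 41: x=[5.3333] v=[-1.9521]
Step 42: x=[5.2448] v=[-1.7697]
Step 43: x=[5.1658] v=[-1.5804]
Step 44: x=[5.0965] v=[-1.3851]
Step 45: x=[5.0373] v=[-1.1844]
Step 46: x=[4.9883] v=[-0.9792]
Step 47: x=[4.9498] v=[-0.7702]
Step 48: x=[4.9219] v=[-0.5582]
Step 49: x=[4.9047] v=[-0.3441]
Step 50: x=[4.8983] v=[-0.1286]
Step 51: x=[4.9027] v=[0.0874]
First v>=0 after going negative at step 51, time=2.5500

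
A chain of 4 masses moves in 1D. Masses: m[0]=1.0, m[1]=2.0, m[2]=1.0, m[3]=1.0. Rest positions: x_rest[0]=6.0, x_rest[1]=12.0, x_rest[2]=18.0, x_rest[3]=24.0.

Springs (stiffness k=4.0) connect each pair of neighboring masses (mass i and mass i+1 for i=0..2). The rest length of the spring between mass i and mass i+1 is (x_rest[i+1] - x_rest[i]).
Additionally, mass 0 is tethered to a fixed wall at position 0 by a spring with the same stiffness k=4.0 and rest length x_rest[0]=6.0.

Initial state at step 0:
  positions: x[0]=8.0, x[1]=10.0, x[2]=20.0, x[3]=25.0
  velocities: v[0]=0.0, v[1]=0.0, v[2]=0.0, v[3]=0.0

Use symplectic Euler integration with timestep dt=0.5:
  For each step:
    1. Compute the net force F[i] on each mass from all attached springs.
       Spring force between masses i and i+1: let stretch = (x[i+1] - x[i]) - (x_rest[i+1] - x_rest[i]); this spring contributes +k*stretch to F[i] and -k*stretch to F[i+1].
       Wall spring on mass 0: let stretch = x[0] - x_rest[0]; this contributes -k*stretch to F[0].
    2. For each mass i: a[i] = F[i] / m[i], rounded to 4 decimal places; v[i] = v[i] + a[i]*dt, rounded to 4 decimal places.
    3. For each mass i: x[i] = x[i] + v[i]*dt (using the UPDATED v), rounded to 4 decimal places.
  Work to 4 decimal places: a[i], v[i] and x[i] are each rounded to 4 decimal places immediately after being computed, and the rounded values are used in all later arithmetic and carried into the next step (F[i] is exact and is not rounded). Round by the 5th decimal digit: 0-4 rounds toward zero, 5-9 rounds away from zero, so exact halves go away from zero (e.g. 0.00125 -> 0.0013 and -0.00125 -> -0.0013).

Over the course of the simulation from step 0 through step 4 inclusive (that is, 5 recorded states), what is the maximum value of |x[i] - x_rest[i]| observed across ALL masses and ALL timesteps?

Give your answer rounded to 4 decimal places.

Answer: 4.5000

Derivation:
Step 0: x=[8.0000 10.0000 20.0000 25.0000] v=[0.0000 0.0000 0.0000 0.0000]
Step 1: x=[2.0000 14.0000 15.0000 26.0000] v=[-12.0000 8.0000 -10.0000 2.0000]
Step 2: x=[6.0000 12.5000 20.0000 22.0000] v=[8.0000 -3.0000 10.0000 -8.0000]
Step 3: x=[10.5000 11.5000 19.5000 22.0000] v=[9.0000 -2.0000 -1.0000 0.0000]
Step 4: x=[5.5000 14.0000 13.5000 25.5000] v=[-10.0000 5.0000 -12.0000 7.0000]
Max displacement = 4.5000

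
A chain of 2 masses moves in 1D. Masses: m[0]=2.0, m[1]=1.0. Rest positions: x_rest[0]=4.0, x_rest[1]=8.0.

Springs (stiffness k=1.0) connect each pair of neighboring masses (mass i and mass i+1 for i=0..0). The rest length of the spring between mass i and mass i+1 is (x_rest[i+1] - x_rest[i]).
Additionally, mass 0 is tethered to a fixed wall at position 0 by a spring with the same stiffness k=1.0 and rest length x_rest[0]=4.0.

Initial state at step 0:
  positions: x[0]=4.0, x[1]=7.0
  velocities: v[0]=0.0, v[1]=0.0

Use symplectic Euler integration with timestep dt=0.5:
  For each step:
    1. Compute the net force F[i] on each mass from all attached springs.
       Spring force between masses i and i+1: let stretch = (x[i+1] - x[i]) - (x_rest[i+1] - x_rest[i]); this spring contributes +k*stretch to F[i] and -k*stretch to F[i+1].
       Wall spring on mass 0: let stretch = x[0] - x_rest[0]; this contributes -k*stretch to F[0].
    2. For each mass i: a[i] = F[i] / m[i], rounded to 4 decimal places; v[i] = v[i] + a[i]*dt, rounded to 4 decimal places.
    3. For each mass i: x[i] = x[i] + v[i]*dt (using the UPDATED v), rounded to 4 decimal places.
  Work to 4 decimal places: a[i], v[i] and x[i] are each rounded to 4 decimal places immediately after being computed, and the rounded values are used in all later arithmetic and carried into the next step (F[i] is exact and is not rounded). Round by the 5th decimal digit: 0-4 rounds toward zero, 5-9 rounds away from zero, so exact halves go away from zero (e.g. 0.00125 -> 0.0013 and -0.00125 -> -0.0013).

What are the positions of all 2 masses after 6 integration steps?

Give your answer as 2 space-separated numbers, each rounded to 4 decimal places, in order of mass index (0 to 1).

Answer: 3.9278 8.2967

Derivation:
Step 0: x=[4.0000 7.0000] v=[0.0000 0.0000]
Step 1: x=[3.8750 7.2500] v=[-0.2500 0.5000]
Step 2: x=[3.6875 7.6563] v=[-0.3750 0.8125]
Step 3: x=[3.5352 8.0704] v=[-0.3047 0.8281]
Step 4: x=[3.5079 8.3507] v=[-0.0547 0.5605]
Step 5: x=[3.6475 8.4203] v=[0.2791 0.1391]
Step 6: x=[3.9278 8.2967] v=[0.5605 -0.2473]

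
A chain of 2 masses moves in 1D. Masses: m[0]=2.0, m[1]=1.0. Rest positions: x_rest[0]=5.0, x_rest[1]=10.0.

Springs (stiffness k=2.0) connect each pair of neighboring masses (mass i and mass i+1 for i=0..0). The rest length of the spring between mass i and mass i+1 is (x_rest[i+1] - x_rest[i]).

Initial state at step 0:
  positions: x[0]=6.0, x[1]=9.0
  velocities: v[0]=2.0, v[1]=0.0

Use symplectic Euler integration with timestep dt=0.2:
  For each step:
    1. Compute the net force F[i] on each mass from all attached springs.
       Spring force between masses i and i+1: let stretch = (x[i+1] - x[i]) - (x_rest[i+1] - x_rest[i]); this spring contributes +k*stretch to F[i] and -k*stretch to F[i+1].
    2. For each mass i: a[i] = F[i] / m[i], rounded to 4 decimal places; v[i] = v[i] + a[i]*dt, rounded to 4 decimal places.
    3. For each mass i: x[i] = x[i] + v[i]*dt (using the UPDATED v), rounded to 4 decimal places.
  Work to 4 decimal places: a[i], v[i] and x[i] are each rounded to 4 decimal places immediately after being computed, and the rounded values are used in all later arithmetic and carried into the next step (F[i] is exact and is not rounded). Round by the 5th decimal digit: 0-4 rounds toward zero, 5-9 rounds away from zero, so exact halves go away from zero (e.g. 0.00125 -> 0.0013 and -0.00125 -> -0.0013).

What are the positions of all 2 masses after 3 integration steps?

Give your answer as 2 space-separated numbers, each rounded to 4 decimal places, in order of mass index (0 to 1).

Answer: 6.7048 9.9905

Derivation:
Step 0: x=[6.0000 9.0000] v=[2.0000 0.0000]
Step 1: x=[6.3200 9.1600] v=[1.6000 0.8000]
Step 2: x=[6.5536 9.4928] v=[1.1680 1.6640]
Step 3: x=[6.7048 9.9905] v=[0.7558 2.4883]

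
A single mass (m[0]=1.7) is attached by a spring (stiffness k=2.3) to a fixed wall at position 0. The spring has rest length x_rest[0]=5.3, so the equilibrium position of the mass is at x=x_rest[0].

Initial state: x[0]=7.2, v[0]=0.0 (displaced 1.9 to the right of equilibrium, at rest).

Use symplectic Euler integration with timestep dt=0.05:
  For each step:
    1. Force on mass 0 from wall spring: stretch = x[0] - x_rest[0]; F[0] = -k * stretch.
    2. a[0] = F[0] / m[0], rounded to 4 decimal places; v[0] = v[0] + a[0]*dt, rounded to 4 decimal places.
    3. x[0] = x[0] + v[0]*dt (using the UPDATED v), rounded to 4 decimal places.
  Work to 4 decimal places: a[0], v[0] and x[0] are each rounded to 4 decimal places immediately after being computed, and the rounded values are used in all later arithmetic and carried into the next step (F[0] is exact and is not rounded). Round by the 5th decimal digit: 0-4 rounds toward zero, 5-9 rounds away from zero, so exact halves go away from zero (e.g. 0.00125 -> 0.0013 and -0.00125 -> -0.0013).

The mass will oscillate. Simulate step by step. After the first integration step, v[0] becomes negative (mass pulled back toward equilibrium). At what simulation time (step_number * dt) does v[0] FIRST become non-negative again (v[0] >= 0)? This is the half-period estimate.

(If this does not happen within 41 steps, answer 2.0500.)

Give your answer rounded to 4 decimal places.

Step 0: x=[7.2000] v=[0.0000]
Step 1: x=[7.1936] v=[-0.1285]
Step 2: x=[7.1808] v=[-0.2566]
Step 3: x=[7.1616] v=[-0.3838]
Step 4: x=[7.1361] v=[-0.5097]
Step 5: x=[7.1044] v=[-0.6339]
Step 6: x=[7.0666] v=[-0.7560]
Step 7: x=[7.0228] v=[-0.8755]
Step 8: x=[6.9732] v=[-0.9920]
Step 9: x=[6.9179] v=[-1.1052]
Step 10: x=[6.8572] v=[-1.2146]
Step 11: x=[6.7912] v=[-1.3199]
Step 12: x=[6.7202] v=[-1.4208]
Step 13: x=[6.6444] v=[-1.5169]
Step 14: x=[6.5640] v=[-1.6078]
Step 15: x=[6.4793] v=[-1.6933]
Step 16: x=[6.3906] v=[-1.7731]
Step 17: x=[6.2983] v=[-1.8469]
Step 18: x=[6.2026] v=[-1.9144]
Step 19: x=[6.1038] v=[-1.9755]
Step 20: x=[6.0023] v=[-2.0299]
Step 21: x=[5.8984] v=[-2.0774]
Step 22: x=[5.7925] v=[-2.1179]
Step 23: x=[5.6849] v=[-2.1512]
Step 24: x=[5.5760] v=[-2.1772]
Step 25: x=[5.4662] v=[-2.1959]
Step 26: x=[5.3558] v=[-2.2071]
Step 27: x=[5.2453] v=[-2.2109]
Step 28: x=[5.1349] v=[-2.2072]
Step 29: x=[5.0251] v=[-2.1960]
Step 30: x=[4.9162] v=[-2.1774]
Step 31: x=[4.8086] v=[-2.1514]
Step 32: x=[4.7027] v=[-2.1182]
Step 33: x=[4.5988] v=[-2.0778]
Step 34: x=[4.4973] v=[-2.0304]
Step 35: x=[4.3985] v=[-1.9761]
Step 36: x=[4.3027] v=[-1.9151]
Step 37: x=[4.2103] v=[-1.8476]
Step 38: x=[4.1216] v=[-1.7739]
Step 39: x=[4.0369] v=[-1.6942]
Step 40: x=[3.9565] v=[-1.6088]
Step 41: x=[3.8806] v=[-1.5179]
v[0] did not become non-negative within 41 steps; using fallback time=2.0500

Answer: 2.0500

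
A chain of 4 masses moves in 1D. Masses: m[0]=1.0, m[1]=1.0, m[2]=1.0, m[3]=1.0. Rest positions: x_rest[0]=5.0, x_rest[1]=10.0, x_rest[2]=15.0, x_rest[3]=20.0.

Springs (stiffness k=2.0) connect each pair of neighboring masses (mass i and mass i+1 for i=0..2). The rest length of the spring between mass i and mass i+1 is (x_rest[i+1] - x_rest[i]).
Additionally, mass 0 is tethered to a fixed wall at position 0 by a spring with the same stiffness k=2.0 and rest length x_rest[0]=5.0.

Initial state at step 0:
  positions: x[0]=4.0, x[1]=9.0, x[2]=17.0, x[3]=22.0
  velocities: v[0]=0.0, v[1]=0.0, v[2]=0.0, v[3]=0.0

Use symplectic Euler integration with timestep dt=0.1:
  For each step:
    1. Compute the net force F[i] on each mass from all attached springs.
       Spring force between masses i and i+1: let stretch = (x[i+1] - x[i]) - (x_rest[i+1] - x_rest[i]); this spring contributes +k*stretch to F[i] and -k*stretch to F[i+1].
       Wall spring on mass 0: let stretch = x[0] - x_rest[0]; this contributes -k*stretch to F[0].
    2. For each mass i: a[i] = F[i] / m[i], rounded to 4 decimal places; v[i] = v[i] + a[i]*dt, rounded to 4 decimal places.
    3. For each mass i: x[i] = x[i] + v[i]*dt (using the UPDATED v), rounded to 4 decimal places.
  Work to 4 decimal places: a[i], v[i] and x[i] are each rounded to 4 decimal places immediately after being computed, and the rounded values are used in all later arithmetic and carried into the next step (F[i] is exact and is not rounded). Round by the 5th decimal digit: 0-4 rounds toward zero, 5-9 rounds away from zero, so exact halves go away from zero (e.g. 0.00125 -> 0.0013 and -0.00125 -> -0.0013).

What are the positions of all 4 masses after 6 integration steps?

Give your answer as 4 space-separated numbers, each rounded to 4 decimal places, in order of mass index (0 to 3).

Step 0: x=[4.0000 9.0000 17.0000 22.0000] v=[0.0000 0.0000 0.0000 0.0000]
Step 1: x=[4.0200 9.0600 16.9400 22.0000] v=[0.2000 0.6000 -0.6000 0.0000]
Step 2: x=[4.0604 9.1768 16.8236 21.9988] v=[0.4040 1.1680 -1.1640 -0.0120]
Step 3: x=[4.1219 9.3442 16.6578 21.9941] v=[0.6152 1.6741 -1.6583 -0.0470]
Step 4: x=[4.2054 9.5534 16.4524 21.9827] v=[0.8353 2.0924 -2.0538 -0.1143]
Step 5: x=[4.3118 9.7937 16.2197 21.9607] v=[1.0638 2.4026 -2.3275 -0.2204]
Step 6: x=[4.4416 10.0528 15.9733 21.9238] v=[1.2978 2.5914 -2.4645 -0.3686]

Answer: 4.4416 10.0528 15.9733 21.9238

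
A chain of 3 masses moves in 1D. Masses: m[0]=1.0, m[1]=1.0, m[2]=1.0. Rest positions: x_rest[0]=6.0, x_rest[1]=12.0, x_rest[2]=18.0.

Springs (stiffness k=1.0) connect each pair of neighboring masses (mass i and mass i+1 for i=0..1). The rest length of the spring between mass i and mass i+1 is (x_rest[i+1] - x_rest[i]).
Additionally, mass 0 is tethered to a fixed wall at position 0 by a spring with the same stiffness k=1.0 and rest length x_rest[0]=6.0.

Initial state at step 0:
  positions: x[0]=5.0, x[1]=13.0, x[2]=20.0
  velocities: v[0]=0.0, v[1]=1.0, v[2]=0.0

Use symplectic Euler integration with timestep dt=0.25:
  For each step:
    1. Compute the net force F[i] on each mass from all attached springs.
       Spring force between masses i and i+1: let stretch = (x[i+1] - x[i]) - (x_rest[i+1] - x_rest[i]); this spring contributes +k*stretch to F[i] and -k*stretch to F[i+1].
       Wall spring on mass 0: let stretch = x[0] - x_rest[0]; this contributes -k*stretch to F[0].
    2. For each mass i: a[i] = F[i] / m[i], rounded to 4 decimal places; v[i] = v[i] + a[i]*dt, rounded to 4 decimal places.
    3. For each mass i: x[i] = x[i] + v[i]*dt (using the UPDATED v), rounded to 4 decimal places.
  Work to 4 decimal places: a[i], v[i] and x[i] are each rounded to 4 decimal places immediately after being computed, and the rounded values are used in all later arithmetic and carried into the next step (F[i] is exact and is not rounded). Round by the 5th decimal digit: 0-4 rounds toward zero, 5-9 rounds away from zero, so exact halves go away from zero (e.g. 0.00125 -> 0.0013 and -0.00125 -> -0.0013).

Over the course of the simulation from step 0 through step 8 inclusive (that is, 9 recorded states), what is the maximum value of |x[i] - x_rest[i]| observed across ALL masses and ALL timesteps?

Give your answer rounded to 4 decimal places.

Step 0: x=[5.0000 13.0000 20.0000] v=[0.0000 1.0000 0.0000]
Step 1: x=[5.1875 13.1875 19.9375] v=[0.7500 0.7500 -0.2500]
Step 2: x=[5.5508 13.2969 19.8281] v=[1.4531 0.4375 -0.4375]
Step 3: x=[6.0513 13.3304 19.6855] v=[2.0019 0.1338 -0.5703]
Step 4: x=[6.6285 13.3061 19.5207] v=[2.3089 -0.0972 -0.6591]
Step 5: x=[7.2088 13.2529 19.3425] v=[2.3212 -0.2130 -0.7128]
Step 6: x=[7.7163 13.2025 19.1587] v=[2.0300 -0.2016 -0.7352]
Step 7: x=[8.0844 13.1815 18.9776] v=[1.4725 -0.0841 -0.7243]
Step 8: x=[8.2658 13.2042 18.8093] v=[0.7257 0.0907 -0.6733]
Max displacement = 2.2658

Answer: 2.2658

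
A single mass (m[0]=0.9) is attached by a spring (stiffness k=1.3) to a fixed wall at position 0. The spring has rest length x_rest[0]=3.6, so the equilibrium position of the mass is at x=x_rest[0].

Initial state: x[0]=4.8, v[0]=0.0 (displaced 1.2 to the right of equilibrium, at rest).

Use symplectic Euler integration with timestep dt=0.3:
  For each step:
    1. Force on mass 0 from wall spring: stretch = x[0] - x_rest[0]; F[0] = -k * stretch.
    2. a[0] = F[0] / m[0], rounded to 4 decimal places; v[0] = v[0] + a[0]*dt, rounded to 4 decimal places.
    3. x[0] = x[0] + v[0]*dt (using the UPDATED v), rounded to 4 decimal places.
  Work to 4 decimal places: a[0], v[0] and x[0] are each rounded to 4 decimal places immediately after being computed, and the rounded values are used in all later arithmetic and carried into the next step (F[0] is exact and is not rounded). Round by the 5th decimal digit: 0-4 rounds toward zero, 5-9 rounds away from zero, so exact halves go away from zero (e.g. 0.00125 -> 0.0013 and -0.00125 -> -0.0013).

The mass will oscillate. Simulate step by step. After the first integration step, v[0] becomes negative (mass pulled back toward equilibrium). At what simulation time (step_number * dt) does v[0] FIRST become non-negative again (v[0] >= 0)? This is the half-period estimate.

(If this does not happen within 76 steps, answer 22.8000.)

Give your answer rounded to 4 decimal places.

Answer: 2.7000

Derivation:
Step 0: x=[4.8000] v=[0.0000]
Step 1: x=[4.6440] v=[-0.5200]
Step 2: x=[4.3523] v=[-0.9724]
Step 3: x=[3.9628] v=[-1.2984]
Step 4: x=[3.5261] v=[-1.4556]
Step 5: x=[3.0990] v=[-1.4236]
Step 6: x=[2.7371] v=[-1.2065]
Step 7: x=[2.4873] v=[-0.8326]
Step 8: x=[2.3822] v=[-0.3504]
Step 9: x=[2.4354] v=[0.1773]
First v>=0 after going negative at step 9, time=2.7000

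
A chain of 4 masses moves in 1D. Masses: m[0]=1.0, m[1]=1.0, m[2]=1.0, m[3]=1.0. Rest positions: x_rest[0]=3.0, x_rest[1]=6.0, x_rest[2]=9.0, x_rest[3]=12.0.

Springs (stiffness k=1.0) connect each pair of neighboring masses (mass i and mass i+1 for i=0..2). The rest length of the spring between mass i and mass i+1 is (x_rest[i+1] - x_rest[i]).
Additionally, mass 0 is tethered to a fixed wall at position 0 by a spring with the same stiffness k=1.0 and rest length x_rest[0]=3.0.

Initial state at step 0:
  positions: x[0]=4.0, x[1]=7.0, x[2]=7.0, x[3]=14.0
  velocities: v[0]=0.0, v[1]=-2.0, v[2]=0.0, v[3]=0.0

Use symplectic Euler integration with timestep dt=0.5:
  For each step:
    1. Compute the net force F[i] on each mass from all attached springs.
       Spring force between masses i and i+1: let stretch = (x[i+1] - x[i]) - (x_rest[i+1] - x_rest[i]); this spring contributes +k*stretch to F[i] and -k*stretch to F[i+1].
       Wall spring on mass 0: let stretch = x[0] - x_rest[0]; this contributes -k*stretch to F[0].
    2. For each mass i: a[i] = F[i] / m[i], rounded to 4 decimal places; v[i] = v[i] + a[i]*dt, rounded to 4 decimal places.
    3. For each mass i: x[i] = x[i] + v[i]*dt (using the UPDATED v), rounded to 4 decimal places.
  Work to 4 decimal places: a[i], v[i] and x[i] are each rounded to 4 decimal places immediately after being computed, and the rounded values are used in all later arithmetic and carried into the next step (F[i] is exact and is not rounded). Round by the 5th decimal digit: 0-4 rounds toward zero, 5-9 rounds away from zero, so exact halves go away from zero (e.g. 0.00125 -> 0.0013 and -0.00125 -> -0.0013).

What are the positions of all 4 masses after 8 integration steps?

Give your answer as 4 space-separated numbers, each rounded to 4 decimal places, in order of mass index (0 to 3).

Step 0: x=[4.0000 7.0000 7.0000 14.0000] v=[0.0000 -2.0000 0.0000 0.0000]
Step 1: x=[3.7500 5.2500 8.7500 13.0000] v=[-0.5000 -3.5000 3.5000 -2.0000]
Step 2: x=[2.9375 4.0000 10.6875 11.6875] v=[-1.6250 -2.5000 3.8750 -2.6250]
Step 3: x=[1.6563 4.1563 11.2032 10.8750] v=[-2.5625 0.3125 1.0313 -1.6250]
Step 4: x=[0.5860 5.4493 9.8751 10.8946] v=[-2.1407 2.5860 -2.6563 0.0391]
Step 5: x=[0.5850 6.6330 7.6954 11.4093] v=[-0.0021 2.3673 -4.3595 1.0294]
Step 6: x=[1.9497 6.5703 6.1785 11.7456] v=[2.7294 -0.1255 -3.0338 0.6725]
Step 7: x=[3.9822 5.2545 6.1513 11.4401] v=[4.0649 -2.6317 -0.0544 -0.6111]
Step 8: x=[5.3372 3.8448 7.2221 10.5624] v=[2.7100 -2.8195 2.1416 -1.7555]

Answer: 5.3372 3.8448 7.2221 10.5624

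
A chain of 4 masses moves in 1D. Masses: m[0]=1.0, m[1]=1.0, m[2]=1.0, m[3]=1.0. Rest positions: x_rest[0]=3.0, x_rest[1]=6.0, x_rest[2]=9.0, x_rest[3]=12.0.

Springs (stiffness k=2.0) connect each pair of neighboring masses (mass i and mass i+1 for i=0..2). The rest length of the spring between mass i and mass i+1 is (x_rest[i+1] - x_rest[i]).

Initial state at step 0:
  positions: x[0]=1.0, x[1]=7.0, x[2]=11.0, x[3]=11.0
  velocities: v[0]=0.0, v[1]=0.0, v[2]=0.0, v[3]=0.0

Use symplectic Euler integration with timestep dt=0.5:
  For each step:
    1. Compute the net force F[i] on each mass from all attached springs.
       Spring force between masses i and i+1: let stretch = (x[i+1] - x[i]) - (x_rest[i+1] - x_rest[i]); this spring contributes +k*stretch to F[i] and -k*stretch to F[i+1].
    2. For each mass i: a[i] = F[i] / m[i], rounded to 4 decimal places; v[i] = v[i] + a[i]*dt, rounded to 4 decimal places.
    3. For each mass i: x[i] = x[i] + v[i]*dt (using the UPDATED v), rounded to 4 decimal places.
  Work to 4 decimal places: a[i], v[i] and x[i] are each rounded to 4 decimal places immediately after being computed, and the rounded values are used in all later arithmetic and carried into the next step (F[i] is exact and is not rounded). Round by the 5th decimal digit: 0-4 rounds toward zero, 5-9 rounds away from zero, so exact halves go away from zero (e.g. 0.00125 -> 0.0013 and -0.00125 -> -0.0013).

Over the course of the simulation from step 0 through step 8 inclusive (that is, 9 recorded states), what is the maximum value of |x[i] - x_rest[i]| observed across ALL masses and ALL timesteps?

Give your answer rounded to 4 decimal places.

Step 0: x=[1.0000 7.0000 11.0000 11.0000] v=[0.0000 0.0000 0.0000 0.0000]
Step 1: x=[2.5000 6.0000 9.0000 12.5000] v=[3.0000 -2.0000 -4.0000 3.0000]
Step 2: x=[4.2500 4.7500 7.2500 13.7500] v=[3.5000 -2.5000 -3.5000 2.5000]
Step 3: x=[4.7500 4.5000 7.5000 13.2500] v=[1.0000 -0.5000 0.5000 -1.0000]
Step 4: x=[3.6250 5.8750 9.1250 11.3750] v=[-2.2500 2.7500 3.2500 -3.7500]
Step 5: x=[2.1250 7.7500 10.2500 9.8750] v=[-3.0000 3.7500 2.2500 -3.0000]
Step 6: x=[1.9375 8.0625 9.9375 10.0625] v=[-0.3750 0.6250 -0.6250 0.3750]
Step 7: x=[3.3125 6.2500 8.7500 11.6875] v=[2.7500 -3.6250 -2.3750 3.2500]
Step 8: x=[4.6563 4.2188 7.7813 13.3438] v=[2.6875 -4.0625 -1.9375 3.3125]
Max displacement = 2.1250

Answer: 2.1250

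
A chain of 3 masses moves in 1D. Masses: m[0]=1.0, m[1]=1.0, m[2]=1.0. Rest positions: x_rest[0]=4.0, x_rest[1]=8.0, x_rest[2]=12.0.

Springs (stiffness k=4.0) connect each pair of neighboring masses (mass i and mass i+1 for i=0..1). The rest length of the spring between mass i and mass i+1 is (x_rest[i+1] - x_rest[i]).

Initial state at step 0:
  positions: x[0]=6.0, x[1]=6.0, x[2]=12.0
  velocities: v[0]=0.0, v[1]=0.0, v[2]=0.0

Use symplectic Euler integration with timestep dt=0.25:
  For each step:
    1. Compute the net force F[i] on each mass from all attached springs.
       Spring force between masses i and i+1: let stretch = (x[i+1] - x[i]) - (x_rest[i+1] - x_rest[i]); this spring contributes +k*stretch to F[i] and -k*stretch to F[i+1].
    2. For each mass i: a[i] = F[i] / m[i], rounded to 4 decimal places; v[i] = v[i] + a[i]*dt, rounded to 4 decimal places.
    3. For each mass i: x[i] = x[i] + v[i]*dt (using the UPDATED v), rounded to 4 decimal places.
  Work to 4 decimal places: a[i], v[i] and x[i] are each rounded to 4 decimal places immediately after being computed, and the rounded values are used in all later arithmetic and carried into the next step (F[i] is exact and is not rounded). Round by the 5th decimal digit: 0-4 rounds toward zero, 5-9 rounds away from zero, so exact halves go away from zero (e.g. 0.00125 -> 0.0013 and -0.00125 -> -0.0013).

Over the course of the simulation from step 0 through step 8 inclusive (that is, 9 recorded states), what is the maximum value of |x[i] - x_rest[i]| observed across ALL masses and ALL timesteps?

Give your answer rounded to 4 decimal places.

Answer: 2.2188

Derivation:
Step 0: x=[6.0000 6.0000 12.0000] v=[0.0000 0.0000 0.0000]
Step 1: x=[5.0000 7.5000 11.5000] v=[-4.0000 6.0000 -2.0000]
Step 2: x=[3.6250 9.3750 11.0000] v=[-5.5000 7.5000 -2.0000]
Step 3: x=[2.6875 10.2188 11.0938] v=[-3.7500 3.3750 0.3750]
Step 4: x=[2.6328 9.3985 11.9688] v=[-0.2187 -3.2813 3.5000]
Step 5: x=[3.2696 7.5293 13.2012] v=[2.5470 -7.4767 4.9297]
Step 6: x=[3.9713 6.0132 14.0157] v=[2.8067 -6.0645 3.2578]
Step 7: x=[4.1835 5.9872 13.8295] v=[0.8486 -0.1039 -0.7447]
Step 8: x=[3.8466 7.4709 12.6828] v=[-1.3477 5.9347 -4.5870]
Max displacement = 2.2188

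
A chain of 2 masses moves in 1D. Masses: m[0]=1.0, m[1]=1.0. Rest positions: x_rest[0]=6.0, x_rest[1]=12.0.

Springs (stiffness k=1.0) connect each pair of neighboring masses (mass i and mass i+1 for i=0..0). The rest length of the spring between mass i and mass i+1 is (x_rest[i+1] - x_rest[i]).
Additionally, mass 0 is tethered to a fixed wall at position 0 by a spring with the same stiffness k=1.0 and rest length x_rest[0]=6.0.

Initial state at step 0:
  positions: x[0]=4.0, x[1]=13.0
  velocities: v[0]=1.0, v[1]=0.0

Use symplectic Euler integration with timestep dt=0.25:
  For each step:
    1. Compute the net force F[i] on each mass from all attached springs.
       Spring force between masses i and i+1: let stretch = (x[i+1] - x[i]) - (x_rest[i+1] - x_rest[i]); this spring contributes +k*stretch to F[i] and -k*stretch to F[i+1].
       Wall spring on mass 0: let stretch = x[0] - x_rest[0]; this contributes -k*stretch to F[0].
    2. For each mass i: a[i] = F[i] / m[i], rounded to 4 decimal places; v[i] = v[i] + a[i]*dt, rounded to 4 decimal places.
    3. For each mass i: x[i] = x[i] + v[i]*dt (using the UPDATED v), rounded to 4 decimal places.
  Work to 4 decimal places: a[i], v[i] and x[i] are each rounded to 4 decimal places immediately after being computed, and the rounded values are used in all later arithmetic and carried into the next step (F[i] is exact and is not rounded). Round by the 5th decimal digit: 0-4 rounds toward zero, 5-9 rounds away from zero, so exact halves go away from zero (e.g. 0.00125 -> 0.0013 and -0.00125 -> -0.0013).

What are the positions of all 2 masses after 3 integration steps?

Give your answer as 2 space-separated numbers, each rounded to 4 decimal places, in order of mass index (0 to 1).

Step 0: x=[4.0000 13.0000] v=[1.0000 0.0000]
Step 1: x=[4.5625 12.8125] v=[2.2500 -0.7500]
Step 2: x=[5.3555 12.4844] v=[3.1719 -1.3125]
Step 3: x=[6.2593 12.0857] v=[3.6153 -1.5947]

Answer: 6.2593 12.0857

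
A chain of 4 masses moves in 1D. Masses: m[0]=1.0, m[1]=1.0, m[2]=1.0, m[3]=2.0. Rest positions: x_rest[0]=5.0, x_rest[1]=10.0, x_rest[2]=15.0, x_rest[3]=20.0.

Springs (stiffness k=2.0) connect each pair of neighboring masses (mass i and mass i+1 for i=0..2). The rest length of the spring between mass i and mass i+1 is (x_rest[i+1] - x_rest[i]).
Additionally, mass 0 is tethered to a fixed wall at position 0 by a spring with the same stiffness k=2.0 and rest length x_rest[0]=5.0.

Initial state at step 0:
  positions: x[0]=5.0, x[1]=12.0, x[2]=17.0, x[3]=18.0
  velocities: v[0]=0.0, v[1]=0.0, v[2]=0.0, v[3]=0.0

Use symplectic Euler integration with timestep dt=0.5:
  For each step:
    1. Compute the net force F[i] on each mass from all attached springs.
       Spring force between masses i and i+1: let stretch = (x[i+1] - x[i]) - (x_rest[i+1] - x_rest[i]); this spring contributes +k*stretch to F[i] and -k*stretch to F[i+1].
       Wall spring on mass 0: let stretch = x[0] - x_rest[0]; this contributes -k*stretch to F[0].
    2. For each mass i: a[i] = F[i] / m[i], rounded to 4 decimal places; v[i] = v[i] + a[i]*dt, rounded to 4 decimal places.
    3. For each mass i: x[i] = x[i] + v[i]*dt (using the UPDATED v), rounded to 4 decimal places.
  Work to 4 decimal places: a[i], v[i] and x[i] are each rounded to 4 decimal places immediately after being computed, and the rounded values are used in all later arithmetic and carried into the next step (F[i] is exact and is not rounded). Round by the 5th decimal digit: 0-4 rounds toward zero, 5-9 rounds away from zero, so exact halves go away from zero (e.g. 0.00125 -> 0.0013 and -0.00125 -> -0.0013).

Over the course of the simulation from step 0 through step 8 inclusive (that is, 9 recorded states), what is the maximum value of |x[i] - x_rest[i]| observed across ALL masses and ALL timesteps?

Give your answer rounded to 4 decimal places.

Answer: 3.4687

Derivation:
Step 0: x=[5.0000 12.0000 17.0000 18.0000] v=[0.0000 0.0000 0.0000 0.0000]
Step 1: x=[6.0000 11.0000 15.0000 19.0000] v=[2.0000 -2.0000 -4.0000 2.0000]
Step 2: x=[6.5000 9.5000 13.0000 20.2500] v=[1.0000 -3.0000 -4.0000 2.5000]
Step 3: x=[5.2500 8.2500 12.8750 20.9375] v=[-2.5000 -2.5000 -0.2500 1.3750]
Step 4: x=[2.8750 7.8125 14.4688 20.8594] v=[-4.7500 -0.8750 3.1875 -0.1563]
Step 5: x=[1.5313 8.2344 15.9297 20.4336] v=[-2.6875 0.8438 2.9218 -0.8516]
Step 6: x=[2.7735 9.1524 15.7949 20.1318] v=[2.4843 1.8360 -0.2696 -0.6036]
Step 7: x=[5.8184 10.2022 14.5073 19.9958] v=[6.0897 2.0996 -2.5752 -0.2721]
Step 8: x=[8.1460 11.2127 13.8114 19.7376] v=[4.6551 2.0209 -1.3918 -0.5164]
Max displacement = 3.4687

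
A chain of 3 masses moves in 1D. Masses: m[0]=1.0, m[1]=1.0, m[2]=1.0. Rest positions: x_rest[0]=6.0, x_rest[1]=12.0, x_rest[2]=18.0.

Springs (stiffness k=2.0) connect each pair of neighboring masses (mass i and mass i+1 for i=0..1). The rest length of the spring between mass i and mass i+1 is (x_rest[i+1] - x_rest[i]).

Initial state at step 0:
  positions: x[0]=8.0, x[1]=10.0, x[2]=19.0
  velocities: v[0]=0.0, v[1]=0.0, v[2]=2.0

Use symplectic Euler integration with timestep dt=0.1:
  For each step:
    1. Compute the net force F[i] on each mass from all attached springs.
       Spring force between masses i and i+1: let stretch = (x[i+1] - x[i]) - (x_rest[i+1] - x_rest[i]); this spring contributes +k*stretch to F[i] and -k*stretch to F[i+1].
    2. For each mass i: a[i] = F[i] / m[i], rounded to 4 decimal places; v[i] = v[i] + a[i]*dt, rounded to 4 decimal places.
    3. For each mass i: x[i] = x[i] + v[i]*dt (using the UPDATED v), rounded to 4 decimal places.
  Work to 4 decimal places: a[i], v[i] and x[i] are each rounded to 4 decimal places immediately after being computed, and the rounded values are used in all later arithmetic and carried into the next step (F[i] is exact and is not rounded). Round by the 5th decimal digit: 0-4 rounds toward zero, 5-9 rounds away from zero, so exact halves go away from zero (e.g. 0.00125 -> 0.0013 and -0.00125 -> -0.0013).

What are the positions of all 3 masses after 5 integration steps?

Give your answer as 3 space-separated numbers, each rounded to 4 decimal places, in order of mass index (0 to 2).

Step 0: x=[8.0000 10.0000 19.0000] v=[0.0000 0.0000 2.0000]
Step 1: x=[7.9200 10.1400 19.1400] v=[-0.8000 1.4000 1.4000]
Step 2: x=[7.7644 10.4156 19.2200] v=[-1.5560 2.7560 0.8000]
Step 3: x=[7.5418 10.8143 19.2439] v=[-2.2258 3.9866 0.2391]
Step 4: x=[7.2647 11.3161 19.2192] v=[-2.7713 5.0180 -0.2468]
Step 5: x=[6.9486 11.8949 19.1565] v=[-3.1610 5.7883 -0.6274]

Answer: 6.9486 11.8949 19.1565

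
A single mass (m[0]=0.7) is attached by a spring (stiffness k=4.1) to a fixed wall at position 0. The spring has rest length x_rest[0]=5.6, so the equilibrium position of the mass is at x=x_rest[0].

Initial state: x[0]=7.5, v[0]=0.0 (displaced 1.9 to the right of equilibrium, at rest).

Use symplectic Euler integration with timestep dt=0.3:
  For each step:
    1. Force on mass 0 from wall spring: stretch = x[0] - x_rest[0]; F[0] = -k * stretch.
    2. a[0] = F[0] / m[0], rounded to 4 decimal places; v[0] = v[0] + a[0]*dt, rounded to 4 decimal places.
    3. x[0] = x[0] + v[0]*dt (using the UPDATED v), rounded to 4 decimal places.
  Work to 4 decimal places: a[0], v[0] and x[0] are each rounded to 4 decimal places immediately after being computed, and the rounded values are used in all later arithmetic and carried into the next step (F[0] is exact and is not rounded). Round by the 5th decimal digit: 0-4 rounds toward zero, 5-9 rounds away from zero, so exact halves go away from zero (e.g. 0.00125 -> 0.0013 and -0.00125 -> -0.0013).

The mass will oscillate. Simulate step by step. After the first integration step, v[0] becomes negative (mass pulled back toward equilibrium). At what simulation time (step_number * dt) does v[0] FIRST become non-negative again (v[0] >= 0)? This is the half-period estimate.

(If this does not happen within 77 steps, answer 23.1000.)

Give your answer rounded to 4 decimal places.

Step 0: x=[7.5000] v=[0.0000]
Step 1: x=[6.4984] v=[-3.3386]
Step 2: x=[5.0232] v=[-4.9172]
Step 3: x=[3.8521] v=[-3.9037]
Step 4: x=[3.6024] v=[-0.8324]
Step 5: x=[4.4057] v=[2.6777]
First v>=0 after going negative at step 5, time=1.5000

Answer: 1.5000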